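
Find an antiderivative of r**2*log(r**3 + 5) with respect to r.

r**3*log(r**3 + 5)/3 - r**3/3 + 5*log(r**3 + 5)/3 + C

Let u = r**3 + 5, so du = (3*r**2) dr.
The integral becomes (1/3)·∫ log(u) du; integrate by parts with u′=log(u), dv′=du.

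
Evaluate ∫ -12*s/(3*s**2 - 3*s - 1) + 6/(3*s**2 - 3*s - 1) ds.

Let u = 3*s**2 - 3*s - 1, so du = (6*s - 3) ds.
Rewriting, the integral becomes -2·∫ 1/u du = -2·log(u).
Substituting back, u = 3*s**2 - 3*s - 1.

-2*log(3*s**2 - 3*s - 1) + C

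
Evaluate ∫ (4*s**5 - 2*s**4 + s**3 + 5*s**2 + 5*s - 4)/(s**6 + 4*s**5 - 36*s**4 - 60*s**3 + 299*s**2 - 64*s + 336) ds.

468*log(s - 4)/187 - 893*log(s - 3)/700 - 577*log(s + 4)/357 + 72167*log(s + 7)/16500 + 33*log(s**2 + 1)/4250 - 137*atan(s)/4250 + C

Factor the denominator: (s - 4)*(s - 3)*(s + 4)*(s + 7)*(s**2 + 1).
Partial-fraction decomposition: (66*s - 137)/(4250*(s**2 + 1)) + 72167/(16500*(s + 7)) - 577/(357*(s + 4)) - 893/(700*(s - 3)) + 468/(187*(s - 4)).
Integrate each term; A/(s−a) gives A·log|s−a|; the (Bs+D)/(s²+p²) term gives a log and an atan.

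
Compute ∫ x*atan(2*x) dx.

Use integration by parts with u = arctan(2*x), dv = x dx.
Then du = 2/(4*x**2 + 1) dx.

x**2*atan(2*x)/2 - x/4 + atan(2*x)/8 + C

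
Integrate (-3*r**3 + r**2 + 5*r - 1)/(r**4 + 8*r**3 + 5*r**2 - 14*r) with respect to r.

Factor the denominator: r*(r - 1)*(r + 2)*(r + 7).
Partial-fraction decomposition: -521/(140*(r + 7)) + 17/(30*(r + 2)) + 1/(12*(r - 1)) + 1/(14*r).
Integrate each term: A/(r−a) contributes A·log|r−a|.

log(r)/14 + log(r - 1)/12 + 17*log(r + 2)/30 - 521*log(r + 7)/140 + C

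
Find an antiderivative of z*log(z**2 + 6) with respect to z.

Let u = z**2 + 6, so du = (2*z) dz.
The integral becomes (1/2)·∫ log(u) du; integrate by parts with u′=log(u), dv′=du.

z**2*log(z**2 + 6)/2 - z**2/2 + 3*log(z**2 + 6) + C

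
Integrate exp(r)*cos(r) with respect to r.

exp(r)*sin(r)/2 + exp(r)*cos(r)/2 + C

Let I denote the integral. Integrate by parts with u = cos(r), dv = exp(r) dr, so v = exp(r): I = exp(r)*cos(r) + ∫ exp(r)*sin(r) dr.
Apply parts again with u = sin(r), dv = exp(r) dr: ∫ exp(r)*sin(r) dr = exp(r)*sin(r) − I. Substituting back brings back I: I = exp(r)*sin(r) + exp(r)*cos(r) − I.
Solving for I: (1 + 1)·I equals the remaining terms, so I = (1/2)·(exp(r)*sin(r) + exp(r)*cos(r)).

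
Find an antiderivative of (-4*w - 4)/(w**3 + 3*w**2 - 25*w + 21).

-4*log(w - 3)/5 + log(w - 1)/2 + 3*log(w + 7)/10 + C

Factor the denominator: (w - 3)*(w - 1)*(w + 7).
Partial-fraction decomposition: 3/(10*(w + 7)) + 1/(2*(w - 1)) - 4/(5*(w - 3)).
Integrate each term: A/(w−a) contributes A·log|w−a|.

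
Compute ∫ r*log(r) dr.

Use integration by parts with u = log(r), dv = r dr.
Then du = 1/r dr and v = r**2/2.

r**2*log(r)/2 - r**2/4 + C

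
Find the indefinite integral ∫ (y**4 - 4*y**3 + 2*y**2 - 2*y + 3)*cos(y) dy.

y**4*sin(y) - 4*y**3*sin(y) + 4*y**3*cos(y) - 10*y**2*sin(y) - 12*y**2*cos(y) + 22*y*sin(y) - 20*y*cos(y) + 23*sin(y) + 22*cos(y) + C

Use integration by parts with u = y**4 - 4*y**3 + 2*y**2 - 2*y + 3, dv = cos(y) dy, so v = sin(y).
Apply parts 4 times (tabular method): alternate signs, differentiate u down to 0, integrate dv up.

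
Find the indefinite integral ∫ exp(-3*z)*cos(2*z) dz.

2*exp(-3*z)*sin(2*z)/13 - 3*exp(-3*z)*cos(2*z)/13 + C

Let I denote the integral. Integrate by parts with u = cos(2*z), dv = exp(-3*z) dz, so v = -exp(-3*z)/3: I = -exp(-3*z)*cos(2*z)/3 − (2/3)·∫ exp(-3*z)*sin(2*z) dz.
Apply parts again with u = sin(2*z), dv = exp(-3*z) dz: ∫ exp(-3*z)*sin(2*z) dz = -exp(-3*z)*sin(2*z)/3 + (2/3)·I. Substituting back brings back I: I = 2*exp(-3*z)*sin(2*z)/9 - exp(-3*z)*cos(2*z)/3 − (4/9)·I.
Solving for I: (1 + 4/9)·I equals the remaining terms, so I = (9/13)·(2*exp(-3*z)*sin(2*z)/9 - exp(-3*z)*cos(2*z)/3).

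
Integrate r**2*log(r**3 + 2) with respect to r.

Let u = r**3 + 2, so du = (3*r**2) dr.
The integral becomes (1/3)·∫ log(u) du; integrate by parts with u′=log(u), dv′=du.

r**3*log(r**3 + 2)/3 - r**3/3 + 2*log(r**3 + 2)/3 + C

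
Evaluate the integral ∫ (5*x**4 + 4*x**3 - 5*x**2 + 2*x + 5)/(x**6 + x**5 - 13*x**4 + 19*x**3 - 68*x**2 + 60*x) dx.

Factor the denominator: x*(x - 3)*(x - 1)*(x + 5)*(x**2 + 4).
Partial-fraction decomposition: -7*(333*x - 1172)/(7540*(x**2 + 4)) - 499/(1392*(x + 5)) - 11/(60*(x - 1)) + 479/(624*(x - 3)) + 1/(12*x).
Integrate each term; A/(x−a) gives A·log|x−a|; the (Bx+D)/(x²+p²) term gives a log and an atan.

log(x)/12 + 479*log(x - 3)/624 - 11*log(x - 1)/60 - 499*log(x + 5)/1392 - 2331*log(x**2 + 4)/15080 + 2051*atan(x/2)/3770 + C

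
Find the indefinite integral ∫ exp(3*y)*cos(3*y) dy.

Let I denote the integral. Integrate by parts with u = cos(3*y), dv = exp(3*y) dy, so v = exp(3*y)/3: I = exp(3*y)*cos(3*y)/3 + ∫ exp(3*y)*sin(3*y) dy.
Apply parts again with u = sin(3*y), dv = exp(3*y) dy: ∫ exp(3*y)*sin(3*y) dy = exp(3*y)*sin(3*y)/3 − I. Substituting back brings back I: I = exp(3*y)*sin(3*y)/3 + exp(3*y)*cos(3*y)/3 − I.
Solving for I: (1 + 1)·I equals the remaining terms, so I = (1/2)·(exp(3*y)*sin(3*y)/3 + exp(3*y)*cos(3*y)/3).

exp(3*y)*sin(3*y)/6 + exp(3*y)*cos(3*y)/6 + C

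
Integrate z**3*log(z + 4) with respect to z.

Use integration by parts with u = log(z + 4), dv = z**3 dz.
Then du = 1/(z + 4) dz and v = z**4/4.

z**4*log(z + 4)/4 - z**4/16 + z**3/3 - 2*z**2 + 16*z - 64*log(z + 4) + C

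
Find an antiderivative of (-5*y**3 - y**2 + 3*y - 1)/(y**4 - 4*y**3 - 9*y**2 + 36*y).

Factor the denominator: y*(y - 4)*(y - 3)*(y + 3).
Partial-fraction decomposition: -58/(63*(y + 3)) + 68/(9*(y - 3)) - 325/(28*(y - 4)) - 1/(36*y).
Integrate each term: A/(y−a) contributes A·log|y−a|.

-log(y)/36 - 325*log(y - 4)/28 + 68*log(y - 3)/9 - 58*log(y + 3)/63 + C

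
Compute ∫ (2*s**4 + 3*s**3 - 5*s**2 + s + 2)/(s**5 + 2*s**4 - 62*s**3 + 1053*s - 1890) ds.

137*log(s - 5)/48 - 14699*log(s - 3)/8100 - 160*log(s + 6)/81 + 3523*log(s + 7)/1200 + 203/(180*s - 540) + C

Factor the denominator: (s - 5)*(s - 3)**2*(s + 6)*(s + 7).
Partial-fraction decomposition: 3523/(1200*(s + 7)) - 160/(81*(s + 6)) - 14699/(8100*(s - 3)) - 203/(180*(s - 3)**2) + 137/(48*(s - 5)).
Integrate each term; A/(s−a) gives A·log|s−a|; A/(s−a)² gives −A/(s−a).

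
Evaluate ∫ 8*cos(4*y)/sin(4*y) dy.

Let u = sin(4*y), so du = (4*cos(4*y)) dy.
Rewriting, the integral becomes 2·∫ 1/u du = 2·log(u).
Substituting back, u = sin(4*y).

2*log(sin(4*y)) + C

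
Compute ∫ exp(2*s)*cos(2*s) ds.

Let I denote the integral. Integrate by parts with u = cos(2*s), dv = exp(2*s) ds, so v = exp(2*s)/2: I = exp(2*s)*cos(2*s)/2 + ∫ exp(2*s)*sin(2*s) ds.
Apply parts again with u = sin(2*s), dv = exp(2*s) ds: ∫ exp(2*s)*sin(2*s) ds = exp(2*s)*sin(2*s)/2 − I. Substituting back brings back I: I = exp(2*s)*sin(2*s)/2 + exp(2*s)*cos(2*s)/2 − I.
Solving for I: (1 + 1)·I equals the remaining terms, so I = (1/2)·(exp(2*s)*sin(2*s)/2 + exp(2*s)*cos(2*s)/2).

exp(2*s)*sin(2*s)/4 + exp(2*s)*cos(2*s)/4 + C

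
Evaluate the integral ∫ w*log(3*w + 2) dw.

w**2*log(3*w + 2)/2 - w**2/4 + w/3 - 2*log(3*w + 2)/9 + C

Use integration by parts with u = log(3*w + 2), dv = w dw.
Then du = 3/(3*w + 2) dw and v = w**2/2.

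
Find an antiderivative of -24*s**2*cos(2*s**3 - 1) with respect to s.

Let u = 2*s**3 - 1, so du = (6*s**2) ds.
Rewriting, the integral becomes -4·∫ cos(u) du = -4·sin(u).
Substituting back, u = 2*s**3 - 1.

-4*sin(2*s**3 - 1) + C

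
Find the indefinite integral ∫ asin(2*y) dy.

Use integration by parts with u = arcsin(2*y), dv = dy.
Then du = 2/sqrt(-4*y**2 + 1) dy.

y*asin(2*y) + sqrt(-4*y**2 + 1)/2 + C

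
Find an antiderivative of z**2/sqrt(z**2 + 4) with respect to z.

z*sqrt(z**2 + 4)/2 - 2*log(z + sqrt(z**2 + 4)) + C

Substitute z = 2·tan(θ), so dz = 2·sec(θ)^2 dθ and the radical becomes sqrt(z**2 + 4) = 2·sec(θ) by the Pythagorean identity.
Integrate the resulting trig expression in θ, then back-substitute tan(θ) = z/2, sec(θ) = sqrt(z**2 + 4)/2 (absorbing any constant into C).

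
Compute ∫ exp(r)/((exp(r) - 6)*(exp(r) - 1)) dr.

Let u = e^r, du = e^r dr.
The integral becomes ∫ du/((u-6)(u-1)); decompose into partial fractions.

log(exp(r) - 6)/5 - log(exp(r) - 1)/5 + C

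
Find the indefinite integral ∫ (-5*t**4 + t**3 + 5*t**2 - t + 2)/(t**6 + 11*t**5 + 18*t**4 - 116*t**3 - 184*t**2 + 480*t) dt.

Factor the denominator: t*(t - 2)**2*(t + 4)*(t + 5)*(t + 6).
Partial-fraction decomposition: 1627/(192*(t + 6)) - 3118/(245*(t + 5)) + 629/(144*(t + 4)) - 3377/(28224*(t - 2)) - 13/(168*(t - 2)**2) + 1/(240*t).
Integrate each term; A/(t−a) gives A·log|t−a|; A/(t−a)² gives −A/(t−a).

log(t)/240 - 3377*log(t - 2)/28224 + 629*log(t + 4)/144 - 3118*log(t + 5)/245 + 1627*log(t + 6)/192 + 13/(168*t - 336) + C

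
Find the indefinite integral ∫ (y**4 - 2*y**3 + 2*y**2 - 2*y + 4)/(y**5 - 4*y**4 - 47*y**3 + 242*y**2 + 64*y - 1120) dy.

419*log(y - 5)/84 - 1594*log(y - 4)/363 - 4*log(y + 2)/105 + 3203*log(y + 7)/7260 + 26/(11*y - 44) + C

Factor the denominator: (y - 5)*(y - 4)**2*(y + 2)*(y + 7).
Partial-fraction decomposition: 3203/(7260*(y + 7)) - 4/(105*(y + 2)) - 1594/(363*(y - 4)) - 26/(11*(y - 4)**2) + 419/(84*(y - 5)).
Integrate each term; A/(y−a) gives A·log|y−a|; A/(y−a)² gives −A/(y−a).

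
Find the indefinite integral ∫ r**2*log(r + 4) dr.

Use integration by parts with u = log(r + 4), dv = r**2 dr.
Then du = 1/(r + 4) dr and v = r**3/3.

r**3*log(r + 4)/3 - r**3/9 + 2*r**2/3 - 16*r/3 + 64*log(r + 4)/3 + C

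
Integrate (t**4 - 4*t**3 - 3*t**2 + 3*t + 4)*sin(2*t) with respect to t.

Use integration by parts with u = t**4 - 4*t**3 - 3*t**2 + 3*t + 4, dv = sin(2*t) dt, so v = -cos(2*t)/2.
Apply parts 4 times (tabular method): alternate signs, differentiate u down to 0, integrate dv up.

-t**4*cos(2*t)/2 + t**3*sin(2*t) + 2*t**3*cos(2*t) - 3*t**2*sin(2*t) + 3*t**2*cos(2*t) - 3*t*sin(2*t) - 9*t*cos(2*t)/2 + 9*sin(2*t)/4 - 7*cos(2*t)/2 + C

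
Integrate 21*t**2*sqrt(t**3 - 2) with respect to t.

Let u = t**3 - 2, so du = (3*t**2) dt.
Rewriting, the integral becomes 7·∫ √u du = 7·(2/3)u^(3/2).
Substituting back, u = t**3 - 2.

14*(t**3 - 2)**(3/2)/3 + C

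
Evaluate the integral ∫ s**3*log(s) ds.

Use integration by parts with u = log(s), dv = s**3 ds.
Then du = 1/s ds and v = s**4/4.

s**4*log(s)/4 - s**4/16 + C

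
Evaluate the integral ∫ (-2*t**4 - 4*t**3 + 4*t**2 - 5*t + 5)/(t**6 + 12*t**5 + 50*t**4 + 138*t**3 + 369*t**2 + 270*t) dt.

Factor the denominator: t*(t + 1)*(t + 5)*(t + 6)*(t**2 + 9).
Partial-fraction decomposition: -(3997*t - 5637)/(22950*(t**2 + 9)) + 1549/(1350*(t + 6)) - 31/(34*(t + 5)) - 2/(25*(t + 1)) + 1/(54*t).
Integrate each term; A/(t−a) gives A·log|t−a|; the (Bt+D)/(t²+p²) term gives a log and an atan.

log(t)/54 - 2*log(t + 1)/25 - 31*log(t + 5)/34 + 1549*log(t + 6)/1350 - 3997*log(t**2 + 9)/45900 + 1879*atan(t/3)/22950 + C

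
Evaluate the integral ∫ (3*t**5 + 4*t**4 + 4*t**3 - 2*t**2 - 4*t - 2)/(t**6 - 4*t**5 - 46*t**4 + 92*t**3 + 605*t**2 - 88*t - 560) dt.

20423*log(t - 7)/3872 - 1367*log(t - 5)/432 + log(t - 1)/400 + log(t + 1)/288 + 72188*log(t + 4)/81675 + 86/(55*t + 220) + C

Factor the denominator: (t - 7)*(t - 5)*(t - 1)*(t + 1)*(t + 4)**2.
Partial-fraction decomposition: 72188/(81675*(t + 4)) - 86/(55*(t + 4)**2) + 1/(288*(t + 1)) + 1/(400*(t - 1)) - 1367/(432*(t - 5)) + 20423/(3872*(t - 7)).
Integrate each term; A/(t−a) gives A·log|t−a|; A/(t−a)² gives −A/(t−a).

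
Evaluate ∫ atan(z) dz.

z*atan(z) - log(z**2 + 1)/2 + C

Use integration by parts with u = arctan(z), dv = dz.
Then du = 1/(z**2 + 1) dz.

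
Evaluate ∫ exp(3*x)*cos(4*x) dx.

Let I denote the integral. Integrate by parts with u = cos(4*x), dv = exp(3*x) dx, so v = exp(3*x)/3: I = exp(3*x)*cos(4*x)/3 + (4/3)·∫ exp(3*x)*sin(4*x) dx.
Apply parts again with u = sin(4*x), dv = exp(3*x) dx: ∫ exp(3*x)*sin(4*x) dx = exp(3*x)*sin(4*x)/3 − (4/3)·I. Substituting back brings back I: I = 4*exp(3*x)*sin(4*x)/9 + exp(3*x)*cos(4*x)/3 − (16/9)·I.
Solving for I: (1 + 16/9)·I equals the remaining terms, so I = (9/25)·(4*exp(3*x)*sin(4*x)/9 + exp(3*x)*cos(4*x)/3).

4*exp(3*x)*sin(4*x)/25 + 3*exp(3*x)*cos(4*x)/25 + C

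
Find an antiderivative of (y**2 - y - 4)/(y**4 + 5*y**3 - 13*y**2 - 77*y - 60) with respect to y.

Factor the denominator: (y - 4)*(y + 1)*(y + 3)*(y + 5).
Partial-fraction decomposition: -13/(36*(y + 5)) + 2/(7*(y + 3)) + 1/(20*(y + 1)) + 8/(315*(y - 4)).
Integrate each term: A/(y−a) contributes A·log|y−a|.

8*log(y - 4)/315 + log(y + 1)/20 + 2*log(y + 3)/7 - 13*log(y + 5)/36 + C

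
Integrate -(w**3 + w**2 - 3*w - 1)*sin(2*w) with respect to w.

Use integration by parts with u = w**3 + w**2 - 3*w - 1, dv = -sin(2*w) dw, so v = cos(2*w)/2.
Apply parts 3 times (tabular method): alternate signs, differentiate u down to 0, integrate dv up.

w**3*cos(2*w)/2 - 3*w**2*sin(2*w)/4 + w**2*cos(2*w)/2 - w*sin(2*w)/2 - 9*w*cos(2*w)/4 + 9*sin(2*w)/8 - 3*cos(2*w)/4 + C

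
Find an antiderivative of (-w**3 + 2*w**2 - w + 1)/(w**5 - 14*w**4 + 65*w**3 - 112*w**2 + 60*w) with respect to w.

Factor the denominator: w*(w - 6)*(w - 5)*(w - 2)*(w - 1).
Partial-fraction decomposition: -1/(20*(w - 1)) - 1/(24*(w - 2)) + 79/(60*(w - 5)) - 149/(120*(w - 6)) + 1/(60*w).
Integrate each term: A/(w−a) contributes A·log|w−a|.

log(w)/60 - 149*log(w - 6)/120 + 79*log(w - 5)/60 - log(w - 2)/24 - log(w - 1)/20 + C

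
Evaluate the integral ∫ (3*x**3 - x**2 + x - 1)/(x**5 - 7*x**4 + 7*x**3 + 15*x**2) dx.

Factor the denominator: x**2*(x - 5)*(x - 3)*(x + 1).
Partial-fraction decomposition: -1/(4*(x + 1)) - 37/(36*(x - 3)) + 59/(50*(x - 5)) + 22/(225*x) - 1/(15*x**2).
Integrate each term; A/(x−a) gives A·log|x−a|; A/(x−a)² gives −A/(x−a).

22*log(x)/225 + 59*log(x - 5)/50 - 37*log(x - 3)/36 - log(x + 1)/4 + 1/(15*x) + C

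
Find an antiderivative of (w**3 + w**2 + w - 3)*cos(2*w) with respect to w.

w**3*sin(2*w)/2 + w**2*sin(2*w)/2 + 3*w**2*cos(2*w)/4 - w*sin(2*w)/4 + w*cos(2*w)/2 - 7*sin(2*w)/4 - cos(2*w)/8 + C

Use integration by parts with u = w**3 + w**2 + w - 3, dv = cos(2*w) dw, so v = sin(2*w)/2.
Apply parts 3 times (tabular method): alternate signs, differentiate u down to 0, integrate dv up.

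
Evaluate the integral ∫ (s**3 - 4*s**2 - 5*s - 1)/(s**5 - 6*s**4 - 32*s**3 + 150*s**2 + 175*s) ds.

Factor the denominator: s*(s - 7)*(s - 5)*(s + 1)*(s + 5).
Partial-fraction decomposition: -67/(800*(s + 5)) + 1/(192*(s + 1)) + 1/(600*(s - 5)) + 37/(448*(s - 7)) - 1/(175*s).
Integrate each term: A/(s−a) contributes A·log|s−a|.

-log(s)/175 + 37*log(s - 7)/448 + log(s - 5)/600 + log(s + 1)/192 - 67*log(s + 5)/800 + C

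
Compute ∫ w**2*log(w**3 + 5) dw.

Let u = w**3 + 5, so du = (3*w**2) dw.
The integral becomes (1/3)·∫ log(u) du; integrate by parts with u′=log(u), dv′=du.

w**3*log(w**3 + 5)/3 - w**3/3 + 5*log(w**3 + 5)/3 + C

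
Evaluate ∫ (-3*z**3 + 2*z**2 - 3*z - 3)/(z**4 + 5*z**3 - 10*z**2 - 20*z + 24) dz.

-25*log(z - 2)/32 + log(z - 1)/3 + 35*log(z + 2)/48 - 105*log(z + 6)/32 + C

Factor the denominator: (z - 2)*(z - 1)*(z + 2)*(z + 6).
Partial-fraction decomposition: -105/(32*(z + 6)) + 35/(48*(z + 2)) + 1/(3*(z - 1)) - 25/(32*(z - 2)).
Integrate each term: A/(z−a) contributes A·log|z−a|.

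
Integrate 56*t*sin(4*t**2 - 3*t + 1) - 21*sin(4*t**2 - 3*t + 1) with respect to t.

Let u = 4*t**2 - 3*t + 1, so du = (8*t - 3) dt.
Rewriting, the integral becomes 7·∫ sin(u) du = 7·-cos(u).
Substituting back, u = 4*t**2 - 3*t + 1.

-7*cos(4*t**2 - 3*t + 1) + C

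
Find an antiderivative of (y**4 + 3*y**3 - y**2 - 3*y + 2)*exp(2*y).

(4*y**4 + 4*y**3 - 10*y**2 - 2*y + 9)*exp(2*y)/8 + C

Use integration by parts with u = y**4 + 3*y**3 - y**2 - 3*y + 2, dv = exp(2*y) dy, so v = exp(2*y)/2.
Apply parts 4 times (tabular method): alternate signs, differentiate u down to 0, integrate dv up.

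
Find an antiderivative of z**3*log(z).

z**4*log(z)/4 - z**4/16 + C

Use integration by parts with u = log(z), dv = z**3 dz.
Then du = 1/z dz and v = z**4/4.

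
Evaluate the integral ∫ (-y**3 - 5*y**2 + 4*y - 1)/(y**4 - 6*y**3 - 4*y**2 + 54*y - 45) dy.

Factor the denominator: (y - 5)*(y - 3)*(y - 1)*(y + 3).
Partial-fraction decomposition: 31/(192*(y + 3)) - 3/(32*(y - 1)) + 61/(24*(y - 3)) - 231/(64*(y - 5)).
Integrate each term: A/(y−a) contributes A·log|y−a|.

-231*log(y - 5)/64 + 61*log(y - 3)/24 - 3*log(y - 1)/32 + 31*log(y + 3)/192 + C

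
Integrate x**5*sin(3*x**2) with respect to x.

Let u = x², du = 2x dx; rewrite as (1/2)∫ u^2·sin(3u) du.
Now integrate by parts 2 times.

-x**4*cos(3*x**2)/6 + x**2*sin(3*x**2)/9 + cos(3*x**2)/27 + C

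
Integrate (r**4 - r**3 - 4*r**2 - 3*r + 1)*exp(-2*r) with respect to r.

Use integration by parts with u = r**4 - r**3 - 4*r**2 - 3*r + 1, dv = exp(-2*r) dr, so v = -exp(-2*r)/2.
Apply parts 4 times (tabular method): alternate signs, differentiate u down to 0, integrate dv up.

(-4*r**4 - 4*r**3 + 10*r**2 + 22*r + 7)*exp(-2*r)/8 + C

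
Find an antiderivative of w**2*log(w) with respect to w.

w**3*log(w)/3 - w**3/9 + C

Use integration by parts with u = log(w), dv = w**2 dw.
Then du = 1/w dw and v = w**3/3.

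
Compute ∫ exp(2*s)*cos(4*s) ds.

Let I denote the integral. Integrate by parts with u = cos(4*s), dv = exp(2*s) ds, so v = exp(2*s)/2: I = exp(2*s)*cos(4*s)/2 + 2·∫ exp(2*s)*sin(4*s) ds.
Apply parts again with u = sin(4*s), dv = exp(2*s) ds: ∫ exp(2*s)*sin(4*s) ds = exp(2*s)*sin(4*s)/2 − 2·I. Substituting back brings back I: I = exp(2*s)*sin(4*s) + exp(2*s)*cos(4*s)/2 − 4·I.
Solving for I: (1 + 4)·I equals the remaining terms, so I = (1/5)·(exp(2*s)*sin(4*s) + exp(2*s)*cos(4*s)/2).

exp(2*s)*sin(4*s)/5 + exp(2*s)*cos(4*s)/10 + C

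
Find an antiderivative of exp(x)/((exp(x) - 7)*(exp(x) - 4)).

log(exp(x) - 7)/3 - log(exp(x) - 4)/3 + C

Let u = e^x, du = e^x dx.
The integral becomes ∫ du/((u-4)(u-7)); decompose into partial fractions.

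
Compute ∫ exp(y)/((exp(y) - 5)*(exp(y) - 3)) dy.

log(exp(y) - 5)/2 - log(exp(y) - 3)/2 + C

Let u = e^y, du = e^y dy.
The integral becomes ∫ du/((u-3)(u-5)); decompose into partial fractions.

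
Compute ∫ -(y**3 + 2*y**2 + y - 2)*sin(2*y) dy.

Use integration by parts with u = y**3 + 2*y**2 + y - 2, dv = -sin(2*y) dy, so v = cos(2*y)/2.
Apply parts 3 times (tabular method): alternate signs, differentiate u down to 0, integrate dv up.

y**3*cos(2*y)/2 - 3*y**2*sin(2*y)/4 + y**2*cos(2*y) - y*sin(2*y) - y*cos(2*y)/4 + sin(2*y)/8 - 3*cos(2*y)/2 + C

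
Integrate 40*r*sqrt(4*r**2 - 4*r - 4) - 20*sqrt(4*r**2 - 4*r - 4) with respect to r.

10*(4*r**2 - 4*r - 4)**(3/2)/3 + C

Let u = 4*r**2 - 4*r - 4, so du = (8*r - 4) dr.
Rewriting, the integral becomes 5·∫ √u du = 5·(2/3)u^(3/2).
Substituting back, u = 4*r**2 - 4*r - 4.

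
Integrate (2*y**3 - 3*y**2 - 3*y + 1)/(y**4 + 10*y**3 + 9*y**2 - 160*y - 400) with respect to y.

23*log(y - 4)/216 + 163*log(y + 4)/8 - 499*log(y + 5)/27 + 103/(3*y + 15) + C

Factor the denominator: (y - 4)*(y + 4)*(y + 5)**2.
Partial-fraction decomposition: -499/(27*(y + 5)) - 103/(3*(y + 5)**2) + 163/(8*(y + 4)) + 23/(216*(y - 4)).
Integrate each term; A/(y−a) gives A·log|y−a|; A/(y−a)² gives −A/(y−a).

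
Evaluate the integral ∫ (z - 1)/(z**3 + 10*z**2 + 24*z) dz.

-log(z)/24 + 5*log(z + 4)/8 - 7*log(z + 6)/12 + C

Factor the denominator: z*(z + 4)*(z + 6).
Partial-fraction decomposition: -7/(12*(z + 6)) + 5/(8*(z + 4)) - 1/(24*z).
Integrate each term: A/(z−a) contributes A·log|z−a|.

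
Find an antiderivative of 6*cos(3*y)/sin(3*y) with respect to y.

2*log(sin(3*y)) + C

Let u = sin(3*y), so du = (3*cos(3*y)) dy.
Rewriting, the integral becomes 2·∫ 1/u du = 2·log(u).
Substituting back, u = sin(3*y).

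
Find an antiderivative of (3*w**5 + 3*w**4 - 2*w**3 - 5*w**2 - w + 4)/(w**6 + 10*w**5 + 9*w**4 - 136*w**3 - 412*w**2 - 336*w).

-log(w)/84 + 227*log(w - 4)/693 + 2453*log(w + 2)/900 - 235*log(w + 3)/42 + 21383*log(w + 7)/3850 + 23/(30*w + 60) + C

Factor the denominator: w*(w - 4)*(w + 2)**2*(w + 3)*(w + 7).
Partial-fraction decomposition: 21383/(3850*(w + 7)) - 235/(42*(w + 3)) + 2453/(900*(w + 2)) - 23/(30*(w + 2)**2) + 227/(693*(w - 4)) - 1/(84*w).
Integrate each term; A/(w−a) gives A·log|w−a|; A/(w−a)² gives −A/(w−a).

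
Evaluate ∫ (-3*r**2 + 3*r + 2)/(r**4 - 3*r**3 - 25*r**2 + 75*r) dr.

Factor the denominator: r*(r - 5)*(r - 3)*(r + 5).
Partial-fraction decomposition: 11/(50*(r + 5)) + 1/(3*(r - 3)) - 29/(50*(r - 5)) + 2/(75*r).
Integrate each term: A/(r−a) contributes A·log|r−a|.

2*log(r)/75 - 29*log(r - 5)/50 + log(r - 3)/3 + 11*log(r + 5)/50 + C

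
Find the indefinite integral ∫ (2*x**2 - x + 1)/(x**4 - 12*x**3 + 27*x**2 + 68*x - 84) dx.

Factor the denominator: (x - 7)*(x - 6)*(x - 1)*(x + 2).
Partial-fraction decomposition: -11/(216*(x + 2)) + 1/(45*(x - 1)) - 67/(40*(x - 6)) + 46/(27*(x - 7)).
Integrate each term: A/(x−a) contributes A·log|x−a|.

46*log(x - 7)/27 - 67*log(x - 6)/40 + log(x - 1)/45 - 11*log(x + 2)/216 + C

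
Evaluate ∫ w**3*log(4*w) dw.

w**4*(log(w) + 2*log(2))/4 - w**4/16 + C

Use integration by parts with u = log(4*w), dv = w**3 dw.
Then du = 1/w dw and v = w**4/4.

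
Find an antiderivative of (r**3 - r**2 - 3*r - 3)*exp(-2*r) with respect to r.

Use integration by parts with u = r**3 - r**2 - 3*r - 3, dv = exp(-2*r) dr, so v = -exp(-2*r)/2.
Apply parts 3 times (tabular method): alternate signs, differentiate u down to 0, integrate dv up.

(-4*r**3 - 2*r**2 + 10*r + 17)*exp(-2*r)/8 + C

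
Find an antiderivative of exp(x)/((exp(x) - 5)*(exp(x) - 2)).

log(exp(x) - 5)/3 - log(exp(x) - 2)/3 + C

Let u = e^x, du = e^x dx.
The integral becomes ∫ du/((u-5)(u-2)); decompose into partial fractions.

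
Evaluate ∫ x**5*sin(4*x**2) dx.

Let u = x², du = 2x dx; rewrite as (1/2)∫ u^2·sin(4u) du.
Now integrate by parts 2 times.

-x**4*cos(4*x**2)/8 + x**2*sin(4*x**2)/16 + cos(4*x**2)/64 + C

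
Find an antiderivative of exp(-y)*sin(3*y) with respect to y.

-exp(-y)*sin(3*y)/10 - 3*exp(-y)*cos(3*y)/10 + C

Let I denote the integral. Integrate by parts with u = sin(3*y), dv = exp(-y) dy, so v = -exp(-y): I = -exp(-y)*sin(3*y) + 3·∫ exp(-y)*cos(3*y) dy.
Apply parts again with u = cos(3*y), dv = exp(-y) dy: ∫ exp(-y)*cos(3*y) dy = -exp(-y)*cos(3*y) − 3·I. Substituting back brings back I: I = -exp(-y)*sin(3*y) - 3*exp(-y)*cos(3*y) − 9·I.
Solving for I: (1 + 9)·I equals the remaining terms, so I = (1/10)·(-exp(-y)*sin(3*y) - 3*exp(-y)*cos(3*y)).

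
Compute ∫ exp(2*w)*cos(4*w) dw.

Let I denote the integral. Integrate by parts with u = cos(4*w), dv = exp(2*w) dw, so v = exp(2*w)/2: I = exp(2*w)*cos(4*w)/2 + 2·∫ exp(2*w)*sin(4*w) dw.
Apply parts again with u = sin(4*w), dv = exp(2*w) dw: ∫ exp(2*w)*sin(4*w) dw = exp(2*w)*sin(4*w)/2 − 2·I. Substituting back brings back I: I = exp(2*w)*sin(4*w) + exp(2*w)*cos(4*w)/2 − 4·I.
Solving for I: (1 + 4)·I equals the remaining terms, so I = (1/5)·(exp(2*w)*sin(4*w) + exp(2*w)*cos(4*w)/2).

exp(2*w)*sin(4*w)/5 + exp(2*w)*cos(4*w)/10 + C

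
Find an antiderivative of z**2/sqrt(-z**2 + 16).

Substitute z = 4·sin(θ), so dz = 4·cos(θ) dθ and the radical becomes sqrt(-z**2 + 16) = 4·cos(θ) by the Pythagorean identity.
Integrate the resulting trig expression in θ, then back-substitute θ = asin(z/4), sin(θ) = z/4, cos(θ) = sqrt(-z**2 + 16)/4 (absorbing any constant into C).

-z*sqrt(-z**2 + 16)/2 + 8*asin(z/4) + C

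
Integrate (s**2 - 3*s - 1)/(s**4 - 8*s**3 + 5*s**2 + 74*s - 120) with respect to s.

Factor the denominator: (s - 5)*(s - 4)*(s - 2)*(s + 3).
Partial-fraction decomposition: -17/(280*(s + 3)) - 1/(10*(s - 2)) - 3/(14*(s - 4)) + 3/(8*(s - 5)).
Integrate each term: A/(s−a) contributes A·log|s−a|.

3*log(s - 5)/8 - 3*log(s - 4)/14 - log(s - 2)/10 - 17*log(s + 3)/280 + C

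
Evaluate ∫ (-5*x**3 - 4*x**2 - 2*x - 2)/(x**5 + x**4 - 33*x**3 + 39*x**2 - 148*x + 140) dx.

Factor the denominator: (x - 5)*(x - 1)*(x + 7)*(x**2 + 4).
Partial-fraction decomposition: 2*(566*x - 1259)/(7685*(x**2 + 4)) + 1531/(5088*(x + 7)) + 13/(160*(x - 1)) - 737/(1392*(x - 5)).
Integrate each term; A/(x−a) gives A·log|x−a|; the (Bx+D)/(x²+p²) term gives a log and an atan.

-737*log(x - 5)/1392 + 13*log(x - 1)/160 + 1531*log(x + 7)/5088 + 566*log(x**2 + 4)/7685 - 1259*atan(x/2)/7685 + C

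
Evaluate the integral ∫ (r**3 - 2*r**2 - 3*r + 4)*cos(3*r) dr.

r**3*sin(3*r)/3 - 2*r**2*sin(3*r)/3 + r**2*cos(3*r)/3 - 11*r*sin(3*r)/9 - 4*r*cos(3*r)/9 + 40*sin(3*r)/27 - 11*cos(3*r)/27 + C

Use integration by parts with u = r**3 - 2*r**2 - 3*r + 4, dv = cos(3*r) dr, so v = sin(3*r)/3.
Apply parts 3 times (tabular method): alternate signs, differentiate u down to 0, integrate dv up.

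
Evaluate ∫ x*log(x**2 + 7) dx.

x**2*log(x**2 + 7)/2 - x**2/2 + 7*log(x**2 + 7)/2 + C

Let u = x**2 + 7, so du = (2*x) dx.
The integral becomes (1/2)·∫ log(u) du; integrate by parts with u′=log(u), dv′=du.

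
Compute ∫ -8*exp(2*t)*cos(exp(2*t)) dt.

Let u = exp(2*t), so du = (2*exp(2*t)) dt.
Rewriting, the integral becomes -4·∫ cos(u) du = -4·sin(u).
Substituting back, u = exp(2*t).

-4*sin(exp(2*t)) + C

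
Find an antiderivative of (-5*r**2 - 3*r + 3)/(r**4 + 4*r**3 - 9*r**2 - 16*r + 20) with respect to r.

Factor the denominator: (r - 2)*(r - 1)*(r + 2)*(r + 5).
Partial-fraction decomposition: 107/(126*(r + 5)) - 11/(36*(r + 2)) + 5/(18*(r - 1)) - 23/(28*(r - 2)).
Integrate each term: A/(r−a) contributes A·log|r−a|.

-23*log(r - 2)/28 + 5*log(r - 1)/18 - 11*log(r + 2)/36 + 107*log(r + 5)/126 + C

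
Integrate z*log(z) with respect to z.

Use integration by parts with u = log(z), dv = z dz.
Then du = 1/z dz and v = z**2/2.

z**2*log(z)/2 - z**2/4 + C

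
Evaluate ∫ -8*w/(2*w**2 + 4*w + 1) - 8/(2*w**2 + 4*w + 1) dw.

-2*log(2*w**2 + 4*w + 1) + C

Let u = 2*w**2 + 4*w + 1, so du = (4*w + 4) dw.
Rewriting, the integral becomes -2·∫ 1/u du = -2·log(u).
Substituting back, u = 2*w**2 + 4*w + 1.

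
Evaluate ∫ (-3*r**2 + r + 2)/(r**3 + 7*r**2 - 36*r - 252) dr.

Factor the denominator: (r - 6)*(r + 6)*(r + 7).
Partial-fraction decomposition: -152/(13*(r + 7)) + 28/(3*(r + 6)) - 25/(39*(r - 6)).
Integrate each term: A/(r−a) contributes A·log|r−a|.

-25*log(r - 6)/39 + 28*log(r + 6)/3 - 152*log(r + 7)/13 + C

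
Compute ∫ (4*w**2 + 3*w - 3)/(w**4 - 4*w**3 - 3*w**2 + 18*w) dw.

Factor the denominator: w*(w - 3)**2*(w + 2).
Partial-fraction decomposition: -7/(50*(w + 2)) + 23/(75*(w - 3)) + 14/(5*(w - 3)**2) - 1/(6*w).
Integrate each term; A/(w−a) gives A·log|w−a|; A/(w−a)² gives −A/(w−a).

-log(w)/6 + 23*log(w - 3)/75 - 7*log(w + 2)/50 - 14/(5*w - 15) + C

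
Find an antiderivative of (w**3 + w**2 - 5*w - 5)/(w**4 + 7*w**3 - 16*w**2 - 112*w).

Factor the denominator: w*(w - 4)*(w + 4)*(w + 7).
Partial-fraction decomposition: 8/(7*(w + 7)) - 11/(32*(w + 4)) + 5/(32*(w - 4)) + 5/(112*w).
Integrate each term: A/(w−a) contributes A·log|w−a|.

5*log(w)/112 + 5*log(w - 4)/32 - 11*log(w + 4)/32 + 8*log(w + 7)/7 + C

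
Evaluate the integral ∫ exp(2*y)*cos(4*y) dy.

exp(2*y)*sin(4*y)/5 + exp(2*y)*cos(4*y)/10 + C

Let I denote the integral. Integrate by parts with u = cos(4*y), dv = exp(2*y) dy, so v = exp(2*y)/2: I = exp(2*y)*cos(4*y)/2 + 2·∫ exp(2*y)*sin(4*y) dy.
Apply parts again with u = sin(4*y), dv = exp(2*y) dy: ∫ exp(2*y)*sin(4*y) dy = exp(2*y)*sin(4*y)/2 − 2·I. Substituting back brings back I: I = exp(2*y)*sin(4*y) + exp(2*y)*cos(4*y)/2 − 4·I.
Solving for I: (1 + 4)·I equals the remaining terms, so I = (1/5)·(exp(2*y)*sin(4*y) + exp(2*y)*cos(4*y)/2).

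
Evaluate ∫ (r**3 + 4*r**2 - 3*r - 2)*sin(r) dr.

Use integration by parts with u = r**3 + 4*r**2 - 3*r - 2, dv = sin(r) dr, so v = -cos(r).
Apply parts 3 times (tabular method): alternate signs, differentiate u down to 0, integrate dv up.

-r**3*cos(r) + 3*r**2*sin(r) - 4*r**2*cos(r) + 8*r*sin(r) + 9*r*cos(r) - 9*sin(r) + 10*cos(r) + C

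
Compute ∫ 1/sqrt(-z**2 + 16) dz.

Substitute z = 4·sin(θ), so dz = 4·cos(θ) dθ and the radical becomes sqrt(-z**2 + 16) = 4·cos(θ) by the Pythagorean identity.
Integrate the resulting trig expression in θ, then back-substitute θ = asin(z/4), sin(θ) = z/4, cos(θ) = sqrt(-z**2 + 16)/4 (absorbing any constant into C).

asin(z/4) + C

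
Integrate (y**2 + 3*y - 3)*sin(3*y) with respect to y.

Use integration by parts with u = y**2 + 3*y - 3, dv = sin(3*y) dy, so v = -cos(3*y)/3.
Apply parts 2 times (tabular method): alternate signs, differentiate u down to 0, integrate dv up.

-y**2*cos(3*y)/3 + 2*y*sin(3*y)/9 - y*cos(3*y) + sin(3*y)/3 + 29*cos(3*y)/27 + C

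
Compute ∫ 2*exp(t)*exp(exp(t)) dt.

2*exp(exp(t)) + C

Let u = exp(t), so du = (exp(t)) dt.
Rewriting, the integral becomes 2·∫ e^u du = 2·e^u.
Substituting back, u = exp(t).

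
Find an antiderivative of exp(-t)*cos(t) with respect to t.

exp(-t)*sin(t)/2 - exp(-t)*cos(t)/2 + C

Let I denote the integral. Integrate by parts with u = cos(t), dv = exp(-t) dt, so v = -exp(-t): I = -exp(-t)*cos(t) − ∫ exp(-t)*sin(t) dt.
Apply parts again with u = sin(t), dv = exp(-t) dt: ∫ exp(-t)*sin(t) dt = -exp(-t)*sin(t) + I. Substituting back brings back I: I = exp(-t)*sin(t) - exp(-t)*cos(t) − I.
Solving for I: (1 + 1)·I equals the remaining terms, so I = (1/2)·(exp(-t)*sin(t) - exp(-t)*cos(t)).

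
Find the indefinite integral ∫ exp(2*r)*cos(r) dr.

exp(2*r)*sin(r)/5 + 2*exp(2*r)*cos(r)/5 + C

Let I denote the integral. Integrate by parts with u = cos(r), dv = exp(2*r) dr, so v = exp(2*r)/2: I = exp(2*r)*cos(r)/2 + (1/2)·∫ exp(2*r)*sin(r) dr.
Apply parts again with u = sin(r), dv = exp(2*r) dr: ∫ exp(2*r)*sin(r) dr = exp(2*r)*sin(r)/2 − (1/2)·I. Substituting back brings back I: I = exp(2*r)*sin(r)/4 + exp(2*r)*cos(r)/2 − (1/4)·I.
Solving for I: (1 + 1/4)·I equals the remaining terms, so I = (4/5)·(exp(2*r)*sin(r)/4 + exp(2*r)*cos(r)/2).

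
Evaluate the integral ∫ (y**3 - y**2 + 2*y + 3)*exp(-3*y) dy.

Use integration by parts with u = y**3 - y**2 + 2*y + 3, dv = exp(-3*y) dy, so v = -exp(-3*y)/3.
Apply parts 3 times (tabular method): alternate signs, differentiate u down to 0, integrate dv up.

(-3*y**3 - 6*y - 11)*exp(-3*y)/9 + C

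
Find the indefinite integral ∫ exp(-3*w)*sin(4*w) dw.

-3*exp(-3*w)*sin(4*w)/25 - 4*exp(-3*w)*cos(4*w)/25 + C

Let I denote the integral. Integrate by parts with u = sin(4*w), dv = exp(-3*w) dw, so v = -exp(-3*w)/3: I = -exp(-3*w)*sin(4*w)/3 + (4/3)·∫ exp(-3*w)*cos(4*w) dw.
Apply parts again with u = cos(4*w), dv = exp(-3*w) dw: ∫ exp(-3*w)*cos(4*w) dw = -exp(-3*w)*cos(4*w)/3 − (4/3)·I. Substituting back brings back I: I = -exp(-3*w)*sin(4*w)/3 - 4*exp(-3*w)*cos(4*w)/9 − (16/9)·I.
Solving for I: (1 + 16/9)·I equals the remaining terms, so I = (9/25)·(-exp(-3*w)*sin(4*w)/3 - 4*exp(-3*w)*cos(4*w)/9).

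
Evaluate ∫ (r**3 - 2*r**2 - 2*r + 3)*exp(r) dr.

Use integration by parts with u = r**3 - 2*r**2 - 2*r + 3, dv = exp(r) dr, so v = exp(r).
Apply parts 3 times (tabular method): alternate signs, differentiate u down to 0, integrate dv up.

(r**3 - 5*r**2 + 8*r - 5)*exp(r) + C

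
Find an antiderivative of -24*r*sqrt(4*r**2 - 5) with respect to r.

-2*(4*r**2 - 5)**(3/2) + C

Let u = 4*r**2 - 5, so du = (8*r) dr.
Rewriting, the integral becomes -3·∫ √u du = -3·(2/3)u^(3/2).
Substituting back, u = 4*r**2 - 5.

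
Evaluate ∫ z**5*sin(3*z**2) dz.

Let u = z², du = 2z dz; rewrite as (1/2)∫ u^2·sin(3u) du.
Now integrate by parts 2 times.

-z**4*cos(3*z**2)/6 + z**2*sin(3*z**2)/9 + cos(3*z**2)/27 + C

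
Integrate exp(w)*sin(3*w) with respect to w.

exp(w)*sin(3*w)/10 - 3*exp(w)*cos(3*w)/10 + C

Let I denote the integral. Integrate by parts with u = sin(3*w), dv = exp(w) dw, so v = exp(w): I = exp(w)*sin(3*w) − 3·∫ exp(w)*cos(3*w) dw.
Apply parts again with u = cos(3*w), dv = exp(w) dw: ∫ exp(w)*cos(3*w) dw = exp(w)*cos(3*w) + 3·I. Substituting back brings back I: I = exp(w)*sin(3*w) - 3*exp(w)*cos(3*w) − 9·I.
Solving for I: (1 + 9)·I equals the remaining terms, so I = (1/10)·(exp(w)*sin(3*w) - 3*exp(w)*cos(3*w)).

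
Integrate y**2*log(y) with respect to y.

y**3*log(y)/3 - y**3/9 + C

Use integration by parts with u = log(y), dv = y**2 dy.
Then du = 1/y dy and v = y**3/3.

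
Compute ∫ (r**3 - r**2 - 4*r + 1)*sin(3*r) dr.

-r**3*cos(3*r)/3 + r**2*sin(3*r)/3 + r**2*cos(3*r)/3 - 2*r*sin(3*r)/9 + 14*r*cos(3*r)/9 - 14*sin(3*r)/27 - 11*cos(3*r)/27 + C

Use integration by parts with u = r**3 - r**2 - 4*r + 1, dv = sin(3*r) dr, so v = -cos(3*r)/3.
Apply parts 3 times (tabular method): alternate signs, differentiate u down to 0, integrate dv up.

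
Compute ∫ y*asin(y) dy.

Use integration by parts with u = arcsin(y), dv = y dy.
Then du = 1/sqrt(-y**2 + 1) dy.

y**2*asin(y)/2 + y*sqrt(-y**2 + 1)/4 - asin(y)/4 + C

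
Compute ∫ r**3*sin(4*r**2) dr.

-r**2*cos(4*r**2)/8 + sin(4*r**2)/32 + C

Let u = r², du = 2r dr; rewrite as (1/2)∫ u^1·sin(4u) du.
Now integrate by parts 1 time.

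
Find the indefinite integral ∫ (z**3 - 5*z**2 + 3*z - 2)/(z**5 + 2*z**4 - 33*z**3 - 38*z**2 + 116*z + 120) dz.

Factor the denominator: (z - 5)*(z - 2)*(z + 1)*(z + 2)*(z + 6).
Partial-fraction decomposition: -13/(55*(z + 6)) + 9/(28*(z + 2)) - 11/(90*(z + 1)) + 1/(36*(z - 2)) + 13/(1386*(z - 5)).
Integrate each term: A/(z−a) contributes A·log|z−a|.

13*log(z - 5)/1386 + log(z - 2)/36 - 11*log(z + 1)/90 + 9*log(z + 2)/28 - 13*log(z + 6)/55 + C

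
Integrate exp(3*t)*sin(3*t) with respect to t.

Let I denote the integral. Integrate by parts with u = sin(3*t), dv = exp(3*t) dt, so v = exp(3*t)/3: I = exp(3*t)*sin(3*t)/3 − ∫ exp(3*t)*cos(3*t) dt.
Apply parts again with u = cos(3*t), dv = exp(3*t) dt: ∫ exp(3*t)*cos(3*t) dt = exp(3*t)*cos(3*t)/3 + I. Substituting back brings back I: I = exp(3*t)*sin(3*t)/3 - exp(3*t)*cos(3*t)/3 − I.
Solving for I: (1 + 1)·I equals the remaining terms, so I = (1/2)·(exp(3*t)*sin(3*t)/3 - exp(3*t)*cos(3*t)/3).

exp(3*t)*sin(3*t)/6 - exp(3*t)*cos(3*t)/6 + C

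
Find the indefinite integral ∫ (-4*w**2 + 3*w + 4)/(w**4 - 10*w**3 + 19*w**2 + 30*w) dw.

Factor the denominator: w*(w - 6)*(w - 5)*(w + 1).
Partial-fraction decomposition: 1/(14*(w + 1)) + 27/(10*(w - 5)) - 61/(21*(w - 6)) + 2/(15*w).
Integrate each term: A/(w−a) contributes A·log|w−a|.

2*log(w)/15 - 61*log(w - 6)/21 + 27*log(w - 5)/10 + log(w + 1)/14 + C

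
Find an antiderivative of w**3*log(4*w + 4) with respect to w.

w**4*log(4*w + 4)/4 - w**4/16 + w**3/12 - w**2/8 + w/4 - log(w + 1)/4 + C

Use integration by parts with u = log(4*w + 4), dv = w**3 dw.
Then du = 4/(4*w + 4) dw and v = w**4/4.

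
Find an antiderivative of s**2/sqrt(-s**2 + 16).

-s*sqrt(-s**2 + 16)/2 + 8*asin(s/4) + C

Substitute s = 4·sin(θ), so ds = 4·cos(θ) dθ and the radical becomes sqrt(-s**2 + 16) = 4·cos(θ) by the Pythagorean identity.
Integrate the resulting trig expression in θ, then back-substitute θ = asin(s/4), sin(θ) = s/4, cos(θ) = sqrt(-s**2 + 16)/4 (absorbing any constant into C).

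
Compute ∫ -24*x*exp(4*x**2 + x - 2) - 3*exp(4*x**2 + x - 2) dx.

Let u = 4*x**2 + x - 2, so du = (8*x + 1) dx.
Rewriting, the integral becomes -3·∫ e^u du = -3·e^u.
Substituting back, u = 4*x**2 + x - 2.

-3*exp(4*x**2 + x - 2) + C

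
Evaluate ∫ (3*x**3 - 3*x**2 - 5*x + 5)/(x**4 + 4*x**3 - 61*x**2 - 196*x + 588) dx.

426*log(x - 7)/455 - 7*log(x - 2)/360 - 721*log(x + 6)/104 + 568*log(x + 7)/63 + C

Factor the denominator: (x - 7)*(x - 2)*(x + 6)*(x + 7).
Partial-fraction decomposition: 568/(63*(x + 7)) - 721/(104*(x + 6)) - 7/(360*(x - 2)) + 426/(455*(x - 7)).
Integrate each term: A/(x−a) contributes A·log|x−a|.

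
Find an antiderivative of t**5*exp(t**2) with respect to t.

(t**4 - 2*t**2 + 2)*exp(t**2)/2 + C

Let u = t², du = 2t dt; rewrite as (1/2)∫ u^2·exp(1u) du.
Now integrate by parts 2 times.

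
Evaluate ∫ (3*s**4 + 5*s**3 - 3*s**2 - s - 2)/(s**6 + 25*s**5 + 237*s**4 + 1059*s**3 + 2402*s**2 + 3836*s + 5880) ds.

Factor the denominator: (s + 5)*(s + 6)*(s + 7)**2*(s**2 + 4).
Partial-fraction decomposition: -(7682*s + 5003)/(407305*(s**2 + 4)) + 322831/(5618*(s + 7)) + 2673/(53*(s + 7)**2) - 338/(5*(s + 6)) + 589/(58*(s + 5)).
Integrate each term; A/(s−a) gives A·log|s−a|; the (Bs+D)/(s²+p²) term gives a log and an atan.

589*log(s + 5)/58 - 338*log(s + 6)/5 + 322831*log(s + 7)/5618 - 3841*log(s**2 + 4)/407305 - 5003*atan(s/2)/814610 - 2673/(53*s + 371) + C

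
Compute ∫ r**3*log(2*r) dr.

Use integration by parts with u = log(2*r), dv = r**3 dr.
Then du = 1/r dr and v = r**4/4.

r**4*(log(r) + log(2))/4 - r**4/16 + C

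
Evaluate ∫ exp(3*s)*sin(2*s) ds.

3*exp(3*s)*sin(2*s)/13 - 2*exp(3*s)*cos(2*s)/13 + C

Let I denote the integral. Integrate by parts with u = sin(2*s), dv = exp(3*s) ds, so v = exp(3*s)/3: I = exp(3*s)*sin(2*s)/3 − (2/3)·∫ exp(3*s)*cos(2*s) ds.
Apply parts again with u = cos(2*s), dv = exp(3*s) ds: ∫ exp(3*s)*cos(2*s) ds = exp(3*s)*cos(2*s)/3 + (2/3)·I. Substituting back brings back I: I = exp(3*s)*sin(2*s)/3 - 2*exp(3*s)*cos(2*s)/9 − (4/9)·I.
Solving for I: (1 + 4/9)·I equals the remaining terms, so I = (9/13)·(exp(3*s)*sin(2*s)/3 - 2*exp(3*s)*cos(2*s)/9).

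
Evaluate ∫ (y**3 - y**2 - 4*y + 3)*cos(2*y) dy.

y**3*sin(2*y)/2 - y**2*sin(2*y)/2 + 3*y**2*cos(2*y)/4 - 11*y*sin(2*y)/4 - y*cos(2*y)/2 + 7*sin(2*y)/4 - 11*cos(2*y)/8 + C

Use integration by parts with u = y**3 - y**2 - 4*y + 3, dv = cos(2*y) dy, so v = sin(2*y)/2.
Apply parts 3 times (tabular method): alternate signs, differentiate u down to 0, integrate dv up.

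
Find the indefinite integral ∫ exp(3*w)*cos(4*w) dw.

4*exp(3*w)*sin(4*w)/25 + 3*exp(3*w)*cos(4*w)/25 + C

Let I denote the integral. Integrate by parts with u = cos(4*w), dv = exp(3*w) dw, so v = exp(3*w)/3: I = exp(3*w)*cos(4*w)/3 + (4/3)·∫ exp(3*w)*sin(4*w) dw.
Apply parts again with u = sin(4*w), dv = exp(3*w) dw: ∫ exp(3*w)*sin(4*w) dw = exp(3*w)*sin(4*w)/3 − (4/3)·I. Substituting back brings back I: I = 4*exp(3*w)*sin(4*w)/9 + exp(3*w)*cos(4*w)/3 − (16/9)·I.
Solving for I: (1 + 16/9)·I equals the remaining terms, so I = (9/25)·(4*exp(3*w)*sin(4*w)/9 + exp(3*w)*cos(4*w)/3).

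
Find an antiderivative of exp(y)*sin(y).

exp(y)*sin(y)/2 - exp(y)*cos(y)/2 + C

Let I denote the integral. Integrate by parts with u = sin(y), dv = exp(y) dy, so v = exp(y): I = exp(y)*sin(y) − ∫ exp(y)*cos(y) dy.
Apply parts again with u = cos(y), dv = exp(y) dy: ∫ exp(y)*cos(y) dy = exp(y)*cos(y) + I. Substituting back brings back I: I = exp(y)*sin(y) - exp(y)*cos(y) − I.
Solving for I: (1 + 1)·I equals the remaining terms, so I = (1/2)·(exp(y)*sin(y) - exp(y)*cos(y)).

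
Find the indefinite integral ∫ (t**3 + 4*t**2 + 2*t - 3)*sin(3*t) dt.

Use integration by parts with u = t**3 + 4*t**2 + 2*t - 3, dv = sin(3*t) dt, so v = -cos(3*t)/3.
Apply parts 3 times (tabular method): alternate signs, differentiate u down to 0, integrate dv up.

-t**3*cos(3*t)/3 + t**2*sin(3*t)/3 - 4*t**2*cos(3*t)/3 + 8*t*sin(3*t)/9 - 4*t*cos(3*t)/9 + 4*sin(3*t)/27 + 35*cos(3*t)/27 + C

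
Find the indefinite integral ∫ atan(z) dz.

Use integration by parts with u = arctan(z), dv = dz.
Then du = 1/(z**2 + 1) dz.

z*atan(z) - log(z**2 + 1)/2 + C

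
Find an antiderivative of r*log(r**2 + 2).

r**2*log(r**2 + 2)/2 - r**2/2 + log(r**2 + 2) + C

Let u = r**2 + 2, so du = (2*r) dr.
The integral becomes (1/2)·∫ log(u) du; integrate by parts with u′=log(u), dv′=du.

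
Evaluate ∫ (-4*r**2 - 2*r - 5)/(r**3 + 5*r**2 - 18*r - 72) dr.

Factor the denominator: (r - 4)*(r + 3)*(r + 6).
Partial-fraction decomposition: -137/(30*(r + 6)) + 5/(3*(r + 3)) - 11/(10*(r - 4)).
Integrate each term: A/(r−a) contributes A·log|r−a|.

-11*log(r - 4)/10 + 5*log(r + 3)/3 - 137*log(r + 6)/30 + C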